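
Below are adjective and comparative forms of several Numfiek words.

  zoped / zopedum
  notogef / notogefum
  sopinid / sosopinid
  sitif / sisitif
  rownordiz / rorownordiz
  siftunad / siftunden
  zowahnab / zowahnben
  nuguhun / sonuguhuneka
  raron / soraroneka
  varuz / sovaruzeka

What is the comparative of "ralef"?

"ralef" has last vowel 'e'. The stems whose last vowel is 'e' (zoped → zopedum, notogef → notogefum) add -um.
So ralef → ralefum.

ralefum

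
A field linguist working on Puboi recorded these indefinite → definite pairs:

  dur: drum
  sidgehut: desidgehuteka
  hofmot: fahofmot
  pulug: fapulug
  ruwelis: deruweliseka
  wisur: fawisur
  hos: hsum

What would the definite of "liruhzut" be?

deliruhzuteka

dur and wisur both end in -r yet inflect differently (drum, fawisur), so the final letter is not what conditions the rule; the number of vowels is.
"liruhzut" has 3 vowels. The stems with 3 vowels (ruwelis → deruweliseka, sidgehut → desidgehuteka) add de- … -eka around the stem.
The other patterns: stems with 1 vowel delete the last vowel and add -um; stems with 2 vowels add the prefix fa-.
So liruhzut → deliruhzuteka.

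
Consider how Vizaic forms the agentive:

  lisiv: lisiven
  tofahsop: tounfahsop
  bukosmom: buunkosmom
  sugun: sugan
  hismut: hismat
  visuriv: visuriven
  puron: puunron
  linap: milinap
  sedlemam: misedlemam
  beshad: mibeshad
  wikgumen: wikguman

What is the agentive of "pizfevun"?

pizfevan

sedlemam and bukosmom both end in -m yet inflect differently (misedlemam, buunkosmom), so the final letter is not what conditions the rule; the last vowel is.
"pizfevun" has last vowel 'u'. The stems whose last vowel is 'u' (sugun → sugan, hismut → hismat) change the last vowel to 'a'.
So pizfevun → pizfevan.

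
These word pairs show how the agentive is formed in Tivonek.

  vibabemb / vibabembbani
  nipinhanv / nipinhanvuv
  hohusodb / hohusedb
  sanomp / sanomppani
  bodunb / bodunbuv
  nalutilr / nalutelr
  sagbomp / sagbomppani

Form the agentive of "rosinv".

rosinvuv

bodunb and vibabemb both end in -b yet inflect differently (bodunbuv, vibabembbani), so the final letter is not what conditions the rule; the second-to-last letter is.
"rosinv" has second-to-last letter 'n'. The stems whose second-to-last letter is 'n' (bodunb → bodunbuv, nipinhanv → nipinhanvuv) add -uv.
The other patterns: stems whose second-to-last letter is 'm' double the final consonant and add -ani; stems whose second-to-last letter is 'd' or 'l' change the last vowel to 'e'.
So rosinv → rosinvuv.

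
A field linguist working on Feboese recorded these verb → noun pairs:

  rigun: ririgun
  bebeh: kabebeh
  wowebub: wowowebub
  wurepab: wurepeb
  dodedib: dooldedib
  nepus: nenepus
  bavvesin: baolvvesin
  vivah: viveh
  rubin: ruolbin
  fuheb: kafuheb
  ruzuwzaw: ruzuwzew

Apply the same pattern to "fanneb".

"fanneb" has last vowel 'e'. The stems whose last vowel is 'e' (fuheb → kafuheb, bebeh → kabebeh) add the prefix ka-.
So fanneb → kafanneb.

kafanneb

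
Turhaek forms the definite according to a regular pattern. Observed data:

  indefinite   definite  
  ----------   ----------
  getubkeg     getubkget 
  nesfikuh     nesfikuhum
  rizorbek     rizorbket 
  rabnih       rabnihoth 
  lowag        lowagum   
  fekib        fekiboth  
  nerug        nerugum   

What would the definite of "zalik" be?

zalikoth

getubkeg and nerug both end in -g yet inflect differently (getubkget, nerugum), so the final letter is not what conditions the rule; the last vowel is.
"zalik" has last vowel 'i'. The stems whose last vowel is 'i' (rabnih → rabnihoth, fekib → fekiboth) add -oth.
So zalik → zalikoth.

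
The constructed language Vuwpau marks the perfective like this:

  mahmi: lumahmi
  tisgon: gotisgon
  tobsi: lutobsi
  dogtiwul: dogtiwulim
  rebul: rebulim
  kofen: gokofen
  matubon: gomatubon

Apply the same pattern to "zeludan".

gozeludan

tobsi and tisgon both begin with t- yet inflect differently (lutobsi, gotisgon), so the first letter is not what conditions the rule; the final letter is.
"zeludan" ends in -n. The stems ending in -n (tisgon → gotisgon, kofen → gokofen, matubon → gomatubon) add the prefix go-.
So zeludan → gozeludan.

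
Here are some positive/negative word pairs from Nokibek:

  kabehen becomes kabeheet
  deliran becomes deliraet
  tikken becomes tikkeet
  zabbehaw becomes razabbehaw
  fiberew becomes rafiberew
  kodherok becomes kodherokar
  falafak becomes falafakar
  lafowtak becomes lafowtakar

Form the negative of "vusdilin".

vusdiliet

deliran and zabbehaw both have last vowel 'a' yet inflect differently (deliraet, razabbehaw), so the last vowel is not what conditions the rule; the final letter is.
"vusdilin" ends in -n. The stems ending in -n (kabehen → kabeheet, deliran → deliraet, tikken → tikkeet) drop the final letter and add -et.
So vusdilin → vusdiliet.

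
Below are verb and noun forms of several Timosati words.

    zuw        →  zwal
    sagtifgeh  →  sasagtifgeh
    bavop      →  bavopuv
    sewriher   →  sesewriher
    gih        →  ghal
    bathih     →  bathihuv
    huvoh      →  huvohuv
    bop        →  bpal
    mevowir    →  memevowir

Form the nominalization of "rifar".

"rifar" has 2 vowels. The stems with 2 vowels (huvoh → huvohuv, bathih → bathihuv, bavop → bavopuv) add -uv.
The other patterns: stems with 1 vowel delete the last vowel and add -al; stems with 3 vowels repeat the first consonant+vowel as a prefix.
So rifar → rifaruv.

rifaruv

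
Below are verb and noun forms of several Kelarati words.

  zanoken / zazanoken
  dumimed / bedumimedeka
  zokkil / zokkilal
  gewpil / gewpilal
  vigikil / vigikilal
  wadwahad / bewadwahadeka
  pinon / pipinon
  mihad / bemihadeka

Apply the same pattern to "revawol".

revawolal

"revawol" ends in -l. The stems ending in -l (gewpil → gewpilal, vigikil → vigikilal, zokkil → zokkilal) add -al.
So revawol → revawolal.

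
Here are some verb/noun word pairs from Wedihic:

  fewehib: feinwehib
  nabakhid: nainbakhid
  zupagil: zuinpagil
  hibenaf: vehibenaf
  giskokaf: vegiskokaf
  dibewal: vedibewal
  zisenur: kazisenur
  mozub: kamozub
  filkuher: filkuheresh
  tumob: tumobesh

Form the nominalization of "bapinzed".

bapinzedesh

zupagil and dibewal both end in -l yet inflect differently (zuinpagil, vedibewal), so the final letter is not what conditions the rule; the last vowel is.
"bapinzed" has last vowel 'e'. The one such stem in the data (filkuher → filkuheresh) adds -esh, so the same rule applies.
So bapinzed → bapinzedesh.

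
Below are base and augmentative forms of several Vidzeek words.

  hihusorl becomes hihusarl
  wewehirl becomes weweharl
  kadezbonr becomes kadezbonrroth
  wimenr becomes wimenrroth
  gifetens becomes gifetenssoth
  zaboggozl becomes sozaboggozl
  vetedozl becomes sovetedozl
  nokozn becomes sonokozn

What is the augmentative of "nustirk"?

hihusorl and zaboggozl both end in -l yet inflect differently (hihusarl, sozaboggozl), so the final letter is not what conditions the rule; the second-to-last letter is.
"nustirk" has second-to-last letter 'r'. The stems whose second-to-last letter is 'r' (hihusorl → hihusarl, wewehirl → weweharl) change the last vowel to 'a'.
The other patterns: stems whose second-to-last letter is 'n' double the final consonant and add -oth; stems whose second-to-last letter is 'z' add the prefix so-.
So nustirk → nustark.

nustark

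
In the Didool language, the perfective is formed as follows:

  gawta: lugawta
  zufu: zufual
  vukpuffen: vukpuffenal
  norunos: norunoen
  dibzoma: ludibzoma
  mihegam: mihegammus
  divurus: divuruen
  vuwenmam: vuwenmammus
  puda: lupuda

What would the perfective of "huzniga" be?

vuwenmam and dibzoma both have last vowel 'a' yet inflect differently (vuwenmammus, ludibzoma), so the last vowel is not what conditions the rule; the final letter is.
"huzniga" ends in -a. The stems ending in -a (dibzoma → ludibzoma, gawta → lugawta, puda → lupuda) add the prefix lu-.
So huzniga → luhuzniga.

luhuzniga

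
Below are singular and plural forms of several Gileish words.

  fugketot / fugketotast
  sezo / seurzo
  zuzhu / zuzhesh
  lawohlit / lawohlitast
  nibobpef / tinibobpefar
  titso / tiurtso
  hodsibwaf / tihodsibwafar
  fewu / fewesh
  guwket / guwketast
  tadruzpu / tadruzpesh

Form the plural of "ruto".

ruurto

titso and fugketot both have last vowel 'o' yet inflect differently (tiurtso, fugketotast), so the last vowel is not what conditions the rule; the final letter is.
"ruto" ends in -o. The stems ending in -o (titso → tiurtso, sezo → seurzo) insert -ur- after the first vowel.
So ruto → ruurto.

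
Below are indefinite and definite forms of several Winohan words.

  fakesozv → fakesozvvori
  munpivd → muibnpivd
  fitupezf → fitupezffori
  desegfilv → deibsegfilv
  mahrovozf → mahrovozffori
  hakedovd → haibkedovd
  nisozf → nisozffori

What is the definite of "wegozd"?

wegozddori

fakesozv and desegfilv both end in -v yet inflect differently (fakesozvvori, deibsegfilv), so the final letter is not what conditions the rule; the second-to-last letter is.
"wegozd" has second-to-last letter 'z'. The stems whose second-to-last letter is 'z' (mahrovozf → mahrovozffori, nisozf → nisozffori, fakesozv → fakesozvvori) double the final consonant and add -ori.
So wegozd → wegozddori.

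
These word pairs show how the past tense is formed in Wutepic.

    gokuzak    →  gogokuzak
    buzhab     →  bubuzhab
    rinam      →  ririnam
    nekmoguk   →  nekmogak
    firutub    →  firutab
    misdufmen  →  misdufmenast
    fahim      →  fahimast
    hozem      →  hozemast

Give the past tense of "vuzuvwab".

vuvuzuvwab

"vuzuvwab" has last vowel 'a'. The stems whose last vowel is 'a' (gokuzak → gogokuzak, buzhab → bubuzhab, rinam → ririnam) repeat the first consonant+vowel as a prefix.
So vuzuvwab → vuvuzuvwab.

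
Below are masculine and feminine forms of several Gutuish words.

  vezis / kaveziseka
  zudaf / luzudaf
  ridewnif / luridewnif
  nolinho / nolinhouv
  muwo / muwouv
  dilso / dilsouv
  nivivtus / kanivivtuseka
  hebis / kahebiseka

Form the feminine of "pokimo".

pokimouv

"pokimo" ends in -o. The stems ending in -o (dilso → dilsouv, muwo → muwouv, nolinho → nolinhouv) add -uv.
So pokimo → pokimouv.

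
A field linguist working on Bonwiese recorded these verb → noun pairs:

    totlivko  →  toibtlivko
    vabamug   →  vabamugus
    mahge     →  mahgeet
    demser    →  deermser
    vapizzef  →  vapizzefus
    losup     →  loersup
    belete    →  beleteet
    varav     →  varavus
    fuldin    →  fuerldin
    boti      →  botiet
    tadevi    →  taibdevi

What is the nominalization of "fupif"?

fuerpif

tadevi and boti both end in -i yet inflect differently (taibdevi, botiet), so the final letter is not what conditions the rule; the first letter is.
"fupif" begins with f-. The one such stem in the data (fuldin → fuerldin) inserts -er- after the first vowel (as do demser, losup), so the same rule applies.
The other patterns: stems beginning with t- insert -ib- after the first vowel; stems beginning with b- or m- add -et; stems beginning with v- add -us.
So fupif → fuerpif.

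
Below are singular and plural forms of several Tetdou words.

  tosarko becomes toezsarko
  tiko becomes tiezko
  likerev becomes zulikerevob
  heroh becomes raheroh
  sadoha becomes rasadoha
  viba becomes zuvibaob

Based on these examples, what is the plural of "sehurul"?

rasehurul

viba and sadoha both end in -a yet inflect differently (zuvibaob, rasadoha), so the final letter is not what conditions the rule; the first letter is.
"sehurul" begins with s-. The one such stem in the data (sadoha → rasadoha) adds the prefix ra-, so the same rule applies.
So sehurul → rasehurul.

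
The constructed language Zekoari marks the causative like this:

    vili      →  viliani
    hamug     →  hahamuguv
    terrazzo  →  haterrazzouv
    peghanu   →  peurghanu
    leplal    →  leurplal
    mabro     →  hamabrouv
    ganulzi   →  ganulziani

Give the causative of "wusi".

"wusi" ends in -i. The stems ending in -i (ganulzi → ganulziani, vili → viliani) add -ani.
The other patterns: stems ending in -l or -u insert -ur- after the first vowel; stems ending in -g or -o add ha- … -uv around the stem.
So wusi → wusiani.

wusiani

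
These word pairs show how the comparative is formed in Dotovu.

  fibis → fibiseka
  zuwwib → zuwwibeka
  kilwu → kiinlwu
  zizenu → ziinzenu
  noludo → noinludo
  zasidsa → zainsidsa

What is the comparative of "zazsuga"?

zainzsuga

zuwwib and zizenu both begin with z- yet inflect differently (zuwwibeka, ziinzenu), so the first letter is not what conditions the rule; whether the stem ends in a vowel or a consonant is.
"zazsuga" ends in a vowel. The stems ending in a vowel (kilwu → kiinlwu, zizenu → ziinzenu, noludo → noinludo) insert -in- after the first vowel.
So zazsuga → zainzsuga.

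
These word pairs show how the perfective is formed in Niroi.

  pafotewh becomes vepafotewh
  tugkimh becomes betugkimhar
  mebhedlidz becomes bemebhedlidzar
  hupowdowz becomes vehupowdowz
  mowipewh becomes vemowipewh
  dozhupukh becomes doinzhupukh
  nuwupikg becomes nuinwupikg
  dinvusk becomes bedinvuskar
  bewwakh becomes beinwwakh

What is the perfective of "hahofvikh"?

hainhofvikh

pafotewh and bewwakh both end in -h yet inflect differently (vepafotewh, beinwwakh), so the final letter is not what conditions the rule; the second-to-last letter is.
"hahofvikh" has second-to-last letter 'k'. The stems whose second-to-last letter is 'k' (nuwupikg → nuinwupikg, bewwakh → beinwwakh, dozhupukh → doinzhupukh) insert -in- after the first vowel.
The other patterns: stems whose second-to-last letter is 'w' add the prefix ve-; stems whose second-to-last letter is 'd', 'm' or 's' add be- … -ar around the stem.
So hahofvikh → hainhofvikh.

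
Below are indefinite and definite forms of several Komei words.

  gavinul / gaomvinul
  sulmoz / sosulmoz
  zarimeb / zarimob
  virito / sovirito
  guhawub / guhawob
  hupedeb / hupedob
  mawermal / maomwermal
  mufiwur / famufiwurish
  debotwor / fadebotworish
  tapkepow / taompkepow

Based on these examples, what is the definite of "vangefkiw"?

"vangefkiw" ends in -w. The one such stem in the data (tapkepow → taompkepow) inserts -om- after the first vowel (as do gavinul, mawermal), so the same rule applies.
The other patterns: stems ending in -b change the last vowel to 'o'; stems ending in -o or -z add the prefix so-; stems ending in -r add fa- … -ish around the stem.
So vangefkiw → vaomngefkiw.

vaomngefkiw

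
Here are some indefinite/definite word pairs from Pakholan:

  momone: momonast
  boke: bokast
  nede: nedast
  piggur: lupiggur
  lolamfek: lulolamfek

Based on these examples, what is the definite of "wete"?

wetast

"wete" ends in -e. The stems ending in -e (momone → momonast, boke → bokast, nede → nedast) drop the final letter and add -ast.
The other pattern: stems ending in -k or -r add the prefix lu-.
So wete → wetast.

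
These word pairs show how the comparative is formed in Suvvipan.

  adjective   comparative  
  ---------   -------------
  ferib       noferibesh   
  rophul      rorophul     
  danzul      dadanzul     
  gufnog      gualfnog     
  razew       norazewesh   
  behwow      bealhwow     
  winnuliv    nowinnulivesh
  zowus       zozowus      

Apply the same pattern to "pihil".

nopihilesh

behwow and razew both end in -w yet inflect differently (bealhwow, norazewesh), so the final letter is not what conditions the rule; the last vowel is.
"pihil" has last vowel 'i'. The stems whose last vowel is 'i' (winnuliv → nowinnulivesh, ferib → noferibesh) add no- … -esh around the stem.
So pihil → nopihilesh.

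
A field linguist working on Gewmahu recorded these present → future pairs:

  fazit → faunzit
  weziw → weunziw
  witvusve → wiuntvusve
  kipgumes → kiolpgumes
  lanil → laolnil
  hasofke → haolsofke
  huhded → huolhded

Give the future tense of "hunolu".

witvusve and hasofke both end in -e yet inflect differently (wiuntvusve, haolsofke), so the final letter is not what conditions the rule; the first letter is.
"hunolu" begins with h-. The stems beginning with h- (hasofke → haolsofke, huhded → huolhded) insert -ol- after the first vowel.
The other pattern: stems beginning with f- or w- insert -un- after the first vowel.
So hunolu → huolnolu.

huolnolu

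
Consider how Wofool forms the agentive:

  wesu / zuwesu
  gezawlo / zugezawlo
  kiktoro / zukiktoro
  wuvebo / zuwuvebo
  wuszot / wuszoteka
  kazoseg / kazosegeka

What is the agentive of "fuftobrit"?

fuftobriteka

"fuftobrit" ends in a consonant. The stems ending in a consonant (wuszot → wuszoteka, kazoseg → kazosegeka) add -eka.
The other pattern: stems ending in a vowel add the prefix zu-.
So fuftobrit → fuftobriteka.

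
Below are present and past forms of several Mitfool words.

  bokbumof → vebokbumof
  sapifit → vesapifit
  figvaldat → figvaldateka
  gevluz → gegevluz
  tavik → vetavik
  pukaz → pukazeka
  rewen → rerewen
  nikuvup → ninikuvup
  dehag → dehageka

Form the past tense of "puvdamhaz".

puvdamhazeka

sapifit and figvaldat both end in -t yet inflect differently (vesapifit, figvaldateka), so the final letter is not what conditions the rule; the last vowel is.
"puvdamhaz" has last vowel 'a'. The stems whose last vowel is 'a' (dehag → dehageka, pukaz → pukazeka, figvaldat → figvaldateka) add -eka.
The other patterns: stems whose last vowel is 'i' or 'o' add the prefix ve-; stems whose last vowel is 'e' or 'u' repeat the first consonant+vowel as a prefix.
So puvdamhaz → puvdamhazeka.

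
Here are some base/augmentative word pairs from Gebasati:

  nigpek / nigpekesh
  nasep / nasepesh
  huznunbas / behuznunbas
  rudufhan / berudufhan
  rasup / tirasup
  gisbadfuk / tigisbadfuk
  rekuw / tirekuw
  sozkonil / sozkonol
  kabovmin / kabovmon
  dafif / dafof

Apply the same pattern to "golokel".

nasep and rasup both end in -p yet inflect differently (nasepesh, tirasup), so the final letter is not what conditions the rule; the last vowel is.
"golokel" has last vowel 'e'. The stems whose last vowel is 'e' (nigpek → nigpekesh, nasep → nasepesh) add -esh.
The other patterns: stems whose last vowel is 'a' add the prefix be-; stems whose last vowel is 'u' add the prefix ti-; stems whose last vowel is 'i' change the last vowel to 'o'.
So golokel → golokelesh.

golokelesh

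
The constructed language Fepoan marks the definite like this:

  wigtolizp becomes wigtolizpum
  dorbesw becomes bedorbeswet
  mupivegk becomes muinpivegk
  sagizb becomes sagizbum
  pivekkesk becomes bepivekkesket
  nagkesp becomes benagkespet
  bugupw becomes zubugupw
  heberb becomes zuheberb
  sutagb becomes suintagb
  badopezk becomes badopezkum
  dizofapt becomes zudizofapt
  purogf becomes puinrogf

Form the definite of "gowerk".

"gowerk" has second-to-last letter 'r'. The one such stem in the data (heberb → zuheberb) adds the prefix zu-, so the same rule applies.
So gowerk → zugowerk.

zugowerk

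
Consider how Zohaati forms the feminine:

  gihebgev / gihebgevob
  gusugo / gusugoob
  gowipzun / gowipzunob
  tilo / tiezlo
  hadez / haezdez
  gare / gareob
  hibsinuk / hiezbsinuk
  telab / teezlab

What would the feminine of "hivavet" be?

"hivavet" begins with h-. The stems beginning with h- (hadez → haezdez, hibsinuk → hiezbsinuk) insert -ez- after the first vowel.
The other pattern: stems beginning with g- add -ob.
So hivavet → hiezvavet.

hiezvavet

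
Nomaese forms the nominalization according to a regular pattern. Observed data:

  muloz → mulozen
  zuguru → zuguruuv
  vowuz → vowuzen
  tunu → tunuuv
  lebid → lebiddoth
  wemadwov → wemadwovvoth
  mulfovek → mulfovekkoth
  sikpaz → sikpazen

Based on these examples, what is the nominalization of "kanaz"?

kanazen

tunu and vowuz both have last vowel 'u' yet inflect differently (tunuuv, vowuzen), so the last vowel is not what conditions the rule; the final letter is.
"kanaz" ends in -z. The stems ending in -z (muloz → mulozen, vowuz → vowuzen, sikpaz → sikpazen) add -en.
So kanaz → kanazen.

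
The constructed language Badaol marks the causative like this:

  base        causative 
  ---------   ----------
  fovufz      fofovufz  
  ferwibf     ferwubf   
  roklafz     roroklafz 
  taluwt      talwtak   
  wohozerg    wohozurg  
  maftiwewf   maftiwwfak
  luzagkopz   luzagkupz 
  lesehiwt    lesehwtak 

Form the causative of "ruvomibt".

maftiwewf and ferwibf both end in -f yet inflect differently (maftiwwfak, ferwubf), so the final letter is not what conditions the rule; the second-to-last letter is.
"ruvomibt" has second-to-last letter 'b'. The one such stem in the data (ferwibf → ferwubf) changes the last vowel to 'u' (as do luzagkopz, wohozerg), so the same rule applies.
So ruvomibt → ruvomubt.

ruvomubt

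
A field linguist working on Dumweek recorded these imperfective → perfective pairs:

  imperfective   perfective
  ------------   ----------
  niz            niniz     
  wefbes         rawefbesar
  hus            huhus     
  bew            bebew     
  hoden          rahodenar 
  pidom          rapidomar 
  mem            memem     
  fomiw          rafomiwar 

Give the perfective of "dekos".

radekosar

bew and fomiw both end in -w yet inflect differently (bebew, rafomiwar), so the final letter is not what conditions the rule; the number of vowels is.
"dekos" has 2 vowels. The stems with 2 vowels (hoden → rahodenar, fomiw → rafomiwar, pidom → rapidomar) add ra- … -ar around the stem.
So dekos → radekosar.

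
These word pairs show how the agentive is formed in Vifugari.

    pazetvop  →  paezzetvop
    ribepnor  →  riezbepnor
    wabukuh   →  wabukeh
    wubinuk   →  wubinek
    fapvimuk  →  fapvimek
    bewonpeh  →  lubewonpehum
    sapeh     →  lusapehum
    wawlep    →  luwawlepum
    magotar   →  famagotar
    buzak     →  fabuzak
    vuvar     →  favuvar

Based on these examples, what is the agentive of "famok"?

wabukuh and bewonpeh both end in -h yet inflect differently (wabukeh, lubewonpehum), so the final letter is not what conditions the rule; the last vowel is.
"famok" has last vowel 'o'. The stems whose last vowel is 'o' (pazetvop → paezzetvop, ribepnor → riezbepnor) insert -ez- after the first vowel.
So famok → faezmok.

faezmok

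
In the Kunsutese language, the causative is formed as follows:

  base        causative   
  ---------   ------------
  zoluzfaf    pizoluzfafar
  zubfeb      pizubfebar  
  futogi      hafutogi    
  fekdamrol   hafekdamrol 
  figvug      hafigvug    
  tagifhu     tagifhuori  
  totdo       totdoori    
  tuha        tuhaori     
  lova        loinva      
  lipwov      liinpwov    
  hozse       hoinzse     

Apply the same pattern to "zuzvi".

"zuzvi" begins with z-. The stems beginning with z- (zoluzfaf → pizoluzfafar, zubfeb → pizubfebar) add pi- … -ar around the stem.
So zuzvi → pizuzviar.

pizuzviar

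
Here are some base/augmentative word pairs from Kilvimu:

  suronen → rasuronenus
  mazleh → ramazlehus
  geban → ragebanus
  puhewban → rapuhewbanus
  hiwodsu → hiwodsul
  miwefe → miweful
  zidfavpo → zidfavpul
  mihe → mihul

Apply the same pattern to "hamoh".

rahamohus

suronen and miwefe both have last vowel 'e' yet inflect differently (rasuronenus, miweful), so the last vowel is not what conditions the rule; whether the stem ends in a vowel or a consonant is.
"hamoh" ends in a consonant. The stems ending in a consonant (suronen → rasuronenus, mazleh → ramazlehus, geban → ragebanus) add ra- … -us around the stem.
The other pattern: stems ending in a vowel drop the final letter and add -ul.
So hamoh → rahamohus.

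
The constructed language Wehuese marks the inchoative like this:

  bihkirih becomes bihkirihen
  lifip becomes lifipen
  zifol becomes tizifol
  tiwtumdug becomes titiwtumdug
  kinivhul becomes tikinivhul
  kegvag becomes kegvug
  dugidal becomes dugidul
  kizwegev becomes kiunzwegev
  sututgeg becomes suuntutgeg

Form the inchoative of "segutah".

segutuh

tiwtumdug and kegvag both end in -g yet inflect differently (titiwtumdug, kegvug), so the final letter is not what conditions the rule; the last vowel is.
"segutah" has last vowel 'a'. The stems whose last vowel is 'a' (kegvag → kegvug, dugidal → dugidul) change the last vowel to 'u'.
The other patterns: stems whose last vowel is 'i' add -en; stems whose last vowel is 'o' or 'u' add the prefix ti-; stems whose last vowel is 'e' insert -un- after the first vowel.
So segutah → segutuh.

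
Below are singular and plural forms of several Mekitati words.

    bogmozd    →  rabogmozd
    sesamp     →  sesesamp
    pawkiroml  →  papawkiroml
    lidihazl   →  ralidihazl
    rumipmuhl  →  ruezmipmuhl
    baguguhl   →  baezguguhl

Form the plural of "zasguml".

pawkiroml and rumipmuhl both end in -l yet inflect differently (papawkiroml, ruezmipmuhl), so the final letter is not what conditions the rule; the second-to-last letter is.
"zasguml" has second-to-last letter 'm'. The stems whose second-to-last letter is 'm' (sesamp → sesesamp, pawkiroml → papawkiroml) repeat the first consonant+vowel as a prefix.
The other patterns: stems whose second-to-last letter is 'h' insert -ez- after the first vowel; stems whose second-to-last letter is 'z' add the prefix ra-.
So zasguml → zazasguml.

zazasguml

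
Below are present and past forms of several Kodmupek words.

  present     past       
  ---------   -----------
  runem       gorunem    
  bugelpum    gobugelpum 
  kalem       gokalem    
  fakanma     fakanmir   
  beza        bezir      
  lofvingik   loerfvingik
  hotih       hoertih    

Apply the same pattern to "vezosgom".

govezosgom

bugelpum and beza both begin with b- yet inflect differently (gobugelpum, bezir), so the first letter is not what conditions the rule; the final letter is.
"vezosgom" ends in -m. The stems ending in -m (runem → gorunem, bugelpum → gobugelpum, kalem → gokalem) add the prefix go-.
The other patterns: stems ending in -a drop the final letter and add -ir; stems ending in -h or -k insert -er- after the first vowel.
So vezosgom → govezosgom.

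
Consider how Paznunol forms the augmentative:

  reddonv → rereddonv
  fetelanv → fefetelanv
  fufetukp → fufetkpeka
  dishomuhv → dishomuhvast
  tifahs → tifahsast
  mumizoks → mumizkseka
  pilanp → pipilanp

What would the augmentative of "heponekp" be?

pilanp and fufetukp both end in -p yet inflect differently (pipilanp, fufetkpeka), so the final letter is not what conditions the rule; the second-to-last letter is.
"heponekp" has second-to-last letter 'k'. The stems whose second-to-last letter is 'k' (fufetukp → fufetkpeka, mumizoks → mumizkseka) delete the last vowel and add -eka.
The other patterns: stems whose second-to-last letter is 'n' repeat the first consonant+vowel as a prefix; stems whose second-to-last letter is 'h' add -ast.
So heponekp → heponkpeka.

heponkpeka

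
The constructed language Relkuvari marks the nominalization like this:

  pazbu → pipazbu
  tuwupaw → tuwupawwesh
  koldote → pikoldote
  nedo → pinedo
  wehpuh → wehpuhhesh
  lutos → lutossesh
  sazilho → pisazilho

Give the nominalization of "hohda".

pihohda

"hohda" ends in a vowel. The stems ending in a vowel (pazbu → pipazbu, sazilho → pisazilho, nedo → pinedo) add the prefix pi-.
So hohda → pihohda.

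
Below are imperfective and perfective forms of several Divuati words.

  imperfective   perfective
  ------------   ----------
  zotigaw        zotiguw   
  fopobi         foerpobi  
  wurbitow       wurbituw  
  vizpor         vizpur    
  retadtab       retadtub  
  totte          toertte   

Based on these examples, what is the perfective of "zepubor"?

zepubur

fopobi and wurbitow both have 3 vowels yet inflect differently (foerpobi, wurbituw), so the number of vowels is not what conditions the rule; whether the stem ends in a vowel or a consonant is.
"zepubor" ends in a consonant. The stems ending in a consonant (wurbitow → wurbituw, retadtab → retadtub, zotigaw → zotiguw) change the last vowel to 'u'.
The other pattern: stems ending in a vowel insert -er- after the first vowel.
So zepubor → zepubur.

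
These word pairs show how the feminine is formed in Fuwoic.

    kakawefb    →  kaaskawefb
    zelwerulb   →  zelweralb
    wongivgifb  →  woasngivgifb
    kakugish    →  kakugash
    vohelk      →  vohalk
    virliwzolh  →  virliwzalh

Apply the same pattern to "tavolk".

"tavolk" has second-to-last letter 'l'. The stems whose second-to-last letter is 'l' (virliwzolh → virliwzalh, vohelk → vohalk, zelwerulb → zelweralb) change the last vowel to 'a'.
The other pattern: stems whose second-to-last letter is 'f' insert -as- after the first vowel.
So tavolk → tavalk.

tavalk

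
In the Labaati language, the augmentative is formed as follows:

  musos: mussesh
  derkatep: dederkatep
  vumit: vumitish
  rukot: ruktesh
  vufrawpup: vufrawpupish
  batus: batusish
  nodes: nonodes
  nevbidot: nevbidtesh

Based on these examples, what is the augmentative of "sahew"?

sasahew

"sahew" has last vowel 'e'. The stems whose last vowel is 'e' (nodes → nonodes, derkatep → dederkatep) repeat the first consonant+vowel as a prefix.
So sahew → sasahew.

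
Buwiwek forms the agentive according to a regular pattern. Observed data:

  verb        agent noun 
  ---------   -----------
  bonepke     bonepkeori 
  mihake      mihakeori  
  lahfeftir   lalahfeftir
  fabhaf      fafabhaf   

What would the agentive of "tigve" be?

bonepke and lahfeftir both have 3 vowels yet inflect differently (bonepkeori, lalahfeftir), so the number of vowels is not what conditions the rule; the final letter is.
"tigve" ends in -e. The stems ending in -e (bonepke → bonepkeori, mihake → mihakeori) add -ori.
So tigve → tigveori.

tigveori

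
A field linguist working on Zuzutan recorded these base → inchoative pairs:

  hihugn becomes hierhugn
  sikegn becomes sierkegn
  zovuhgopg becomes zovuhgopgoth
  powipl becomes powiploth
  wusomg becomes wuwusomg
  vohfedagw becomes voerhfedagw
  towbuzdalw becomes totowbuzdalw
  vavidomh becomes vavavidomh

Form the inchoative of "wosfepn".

wosfepnoth

zovuhgopg and wusomg both end in -g yet inflect differently (zovuhgopgoth, wuwusomg), so the final letter is not what conditions the rule; the second-to-last letter is.
"wosfepn" has second-to-last letter 'p'. The stems whose second-to-last letter is 'p' (zovuhgopg → zovuhgopgoth, powipl → powiploth) add -oth.
So wosfepn → wosfepnoth.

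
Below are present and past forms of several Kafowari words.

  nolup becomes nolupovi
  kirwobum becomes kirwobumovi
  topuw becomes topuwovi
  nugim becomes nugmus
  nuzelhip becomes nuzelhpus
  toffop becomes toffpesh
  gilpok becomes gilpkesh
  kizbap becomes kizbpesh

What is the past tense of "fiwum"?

kirwobum and nugim both end in -m yet inflect differently (kirwobumovi, nugmus), so the final letter is not what conditions the rule; the last vowel is.
"fiwum" has last vowel 'u'. The stems whose last vowel is 'u' (nolup → nolupovi, kirwobum → kirwobumovi, topuw → topuwovi) add -ovi.
The other patterns: stems whose last vowel is 'i' delete the last vowel and add -us; stems whose last vowel is 'a' or 'o' delete the last vowel and add -esh.
So fiwum → fiwumovi.

fiwumovi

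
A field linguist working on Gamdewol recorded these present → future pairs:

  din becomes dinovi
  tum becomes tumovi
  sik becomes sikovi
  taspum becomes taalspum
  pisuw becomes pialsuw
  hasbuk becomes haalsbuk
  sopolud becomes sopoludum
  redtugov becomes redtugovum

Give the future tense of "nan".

tum and taspum both end in -m yet inflect differently (tumovi, taalspum), so the final letter is not what conditions the rule; the number of vowels is.
"nan" has 1 vowel. The stems with 1 vowel (din → dinovi, tum → tumovi, sik → sikovi) add -ovi.
The other patterns: stems with 2 vowels insert -al- after the first vowel; stems with 3 vowels add -um.
So nan → nanovi.

nanovi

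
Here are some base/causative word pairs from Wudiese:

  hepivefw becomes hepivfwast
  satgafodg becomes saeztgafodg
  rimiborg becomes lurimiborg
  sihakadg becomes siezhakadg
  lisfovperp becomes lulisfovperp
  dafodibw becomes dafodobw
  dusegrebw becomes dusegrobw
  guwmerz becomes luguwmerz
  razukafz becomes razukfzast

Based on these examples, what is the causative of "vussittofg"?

vussittfgast

"vussittofg" has second-to-last letter 'f'. The stems whose second-to-last letter is 'f' (hepivefw → hepivfwast, razukafz → razukfzast) delete the last vowel and add -ast.
The other patterns: stems whose second-to-last letter is 'r' add the prefix lu-; stems whose second-to-last letter is 'd' insert -ez- after the first vowel; stems whose second-to-last letter is 'b' change the last vowel to 'o'.
So vussittofg → vussittfgast.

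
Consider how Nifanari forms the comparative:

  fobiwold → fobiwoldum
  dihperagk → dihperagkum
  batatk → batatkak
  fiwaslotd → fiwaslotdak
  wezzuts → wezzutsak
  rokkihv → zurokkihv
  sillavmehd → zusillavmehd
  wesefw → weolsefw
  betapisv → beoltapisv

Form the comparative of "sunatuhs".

dihperagk and batatk both end in -k yet inflect differently (dihperagkum, batatkak), so the final letter is not what conditions the rule; the second-to-last letter is.
"sunatuhs" has second-to-last letter 'h'. The stems whose second-to-last letter is 'h' (rokkihv → zurokkihv, sillavmehd → zusillavmehd) add the prefix zu-.
The other patterns: stems whose second-to-last letter is 'g' or 'l' add -um; stems whose second-to-last letter is 't' add -ak; stems whose second-to-last letter is 'f' or 's' insert -ol- after the first vowel.
So sunatuhs → zusunatuhs.

zusunatuhs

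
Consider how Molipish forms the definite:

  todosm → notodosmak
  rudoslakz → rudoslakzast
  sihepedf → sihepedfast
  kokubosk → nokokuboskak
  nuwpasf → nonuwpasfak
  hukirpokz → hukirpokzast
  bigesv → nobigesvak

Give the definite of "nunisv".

nuwpasf and sihepedf both end in -f yet inflect differently (nonuwpasfak, sihepedfast), so the final letter is not what conditions the rule; the second-to-last letter is.
"nunisv" has second-to-last letter 's'. The stems whose second-to-last letter is 's' (todosm → notodosmak, kokubosk → nokokuboskak, nuwpasf → nonuwpasfak) add no- … -ak around the stem.
So nunisv → nonunisvak.

nonunisvak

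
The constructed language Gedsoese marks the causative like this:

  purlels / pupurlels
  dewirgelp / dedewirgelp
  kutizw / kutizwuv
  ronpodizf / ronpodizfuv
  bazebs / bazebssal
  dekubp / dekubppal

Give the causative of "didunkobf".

didunkobffal

"didunkobf" has second-to-last letter 'b'. The stems whose second-to-last letter is 'b' (bazebs → bazebssal, dekubp → dekubppal) double the final consonant and add -al.
The other patterns: stems whose second-to-last letter is 'l' repeat the first consonant+vowel as a prefix; stems whose second-to-last letter is 'z' add -uv.
So didunkobf → didunkobffal.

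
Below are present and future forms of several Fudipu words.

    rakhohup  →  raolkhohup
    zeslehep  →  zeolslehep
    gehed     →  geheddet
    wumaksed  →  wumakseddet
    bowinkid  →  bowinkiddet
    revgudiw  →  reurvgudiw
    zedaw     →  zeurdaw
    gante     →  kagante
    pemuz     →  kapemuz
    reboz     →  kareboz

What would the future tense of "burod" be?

"burod" ends in -d. The stems ending in -d (gehed → geheddet, wumaksed → wumakseddet, bowinkid → bowinkiddet) double the final consonant and add -et.
The other patterns: stems ending in -p insert -ol- after the first vowel; stems ending in -w insert -ur- after the first vowel; stems ending in -e or -z add the prefix ka-.
So burod → buroddet.

buroddet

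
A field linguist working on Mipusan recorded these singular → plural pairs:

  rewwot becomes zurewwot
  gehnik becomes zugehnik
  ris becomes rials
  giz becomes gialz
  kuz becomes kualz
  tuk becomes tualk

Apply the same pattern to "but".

bualt

gehnik and tuk both end in -k yet inflect differently (zugehnik, tualk), so the final letter is not what conditions the rule; the number of vowels is.
"but" has 1 vowel. The stems with 1 vowel (tuk → tualk, kuz → kualz, ris → rials) insert -al- after the first vowel.
The other pattern: stems with 2 vowels add the prefix zu-.
So but → bualt.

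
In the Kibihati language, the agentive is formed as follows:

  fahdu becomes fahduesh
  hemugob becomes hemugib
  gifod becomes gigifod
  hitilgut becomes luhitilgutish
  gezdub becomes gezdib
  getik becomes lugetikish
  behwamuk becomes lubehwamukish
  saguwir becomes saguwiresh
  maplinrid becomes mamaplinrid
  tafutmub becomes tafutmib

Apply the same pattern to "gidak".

"gidak" ends in -k. The stems ending in -k (behwamuk → lubehwamukish, getik → lugetikish) add lu- … -ish around the stem.
The other patterns: stems ending in -r or -u add -esh; stems ending in -d repeat the first consonant+vowel as a prefix; stems ending in -b change the last vowel to 'i'.
So gidak → lugidakish.

lugidakish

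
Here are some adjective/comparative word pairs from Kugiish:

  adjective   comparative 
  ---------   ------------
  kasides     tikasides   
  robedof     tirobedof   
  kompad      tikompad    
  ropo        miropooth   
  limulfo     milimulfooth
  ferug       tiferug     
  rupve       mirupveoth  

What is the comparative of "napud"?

"napud" ends in a consonant. The stems ending in a consonant (ferug → tiferug, kasides → tikasides, robedof → tirobedof) add the prefix ti-.
So napud → tinapud.

tinapud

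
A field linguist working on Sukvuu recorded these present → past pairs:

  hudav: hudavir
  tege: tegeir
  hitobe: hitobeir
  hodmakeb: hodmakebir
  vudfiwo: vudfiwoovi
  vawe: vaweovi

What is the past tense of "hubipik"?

hubipikir

tege and vawe both end in -e yet inflect differently (tegeir, vaweovi), so the final letter is not what conditions the rule; the first letter is.
"hubipik" begins with h-. The stems beginning with h- (hudav → hudavir, hitobe → hitobeir, hodmakeb → hodmakebir) add -ir.
The other pattern: stems beginning with v- add -ovi.
So hubipik → hubipikir.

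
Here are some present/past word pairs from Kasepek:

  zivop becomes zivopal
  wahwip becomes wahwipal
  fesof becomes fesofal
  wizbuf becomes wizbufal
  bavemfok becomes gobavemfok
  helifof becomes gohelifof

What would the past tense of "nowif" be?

nowifal

fesof and helifof both end in -f yet inflect differently (fesofal, gohelifof), so the final letter is not what conditions the rule; the number of vowels is.
"nowif" has 2 vowels. The stems with 2 vowels (zivop → zivopal, wahwip → wahwipal, fesof → fesofal) add -al.
So nowif → nowifal.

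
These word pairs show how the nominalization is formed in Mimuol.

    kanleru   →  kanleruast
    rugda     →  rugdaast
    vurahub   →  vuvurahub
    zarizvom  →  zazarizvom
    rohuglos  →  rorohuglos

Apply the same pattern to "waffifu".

"waffifu" ends in a vowel. The stems ending in a vowel (rugda → rugdaast, kanleru → kanleruast) add -ast.
So waffifu → waffifuast.

waffifuast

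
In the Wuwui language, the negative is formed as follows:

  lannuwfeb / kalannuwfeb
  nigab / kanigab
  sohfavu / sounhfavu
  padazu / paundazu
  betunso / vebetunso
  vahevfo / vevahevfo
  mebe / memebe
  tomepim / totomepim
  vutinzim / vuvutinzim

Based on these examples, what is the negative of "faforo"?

vefaforo

lannuwfeb and mebe both have last vowel 'e' yet inflect differently (kalannuwfeb, memebe), so the last vowel is not what conditions the rule; the final letter is.
"faforo" ends in -o. The stems ending in -o (betunso → vebetunso, vahevfo → vevahevfo) add the prefix ve-.
The other patterns: stems ending in -b add the prefix ka-; stems ending in -u insert -un- after the first vowel; stems ending in -e or -m repeat the first consonant+vowel as a prefix.
So faforo → vefaforo.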